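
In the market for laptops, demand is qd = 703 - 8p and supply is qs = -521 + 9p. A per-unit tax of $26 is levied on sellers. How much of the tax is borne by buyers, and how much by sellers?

Pre-tax equilibrium: p* = 72, q* = 127.
Tax on sellers shifts supply to qs = -521 + 9(p − 26) = -755 + 9p.
703 - 8p = -755 + 9p gives buyer price pb = 1458/17; sellers receive ps = 1458/17 − 26 = 1016/17.
New quantity: q = 703 − 8(1458/17) = 287/17.
Buyer burden = 1458/17 − 72 = 234/17; seller burden = 72 − 1016/17 = 208/17.

Buyers bear 234/17, sellers bear 208/17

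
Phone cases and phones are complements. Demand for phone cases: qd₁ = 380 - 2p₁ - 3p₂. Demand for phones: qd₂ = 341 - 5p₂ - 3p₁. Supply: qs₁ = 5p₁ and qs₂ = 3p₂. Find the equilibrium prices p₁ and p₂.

p₁ = 2017/47, p₂ = 1247/47

Market 1: 380 - 2p₁ - 3p₂ = 5p₁ → 7p₁ + 3p₂ = 380.
Market 2: 8p₂ + 3p₁ = 341.
Eliminating p₂: 8×(1) − 3×(2) gives 47p₁ = 2017, so p₁ = 2017/47.
Back-substitute into (2): p₂ = (341 − 3×2017/47) / 8 = 1247/47.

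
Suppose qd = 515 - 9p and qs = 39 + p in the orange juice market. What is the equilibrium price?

Set qd = qs: 515 - 9p = 39 + p.
476 = 10p, so p* = 47.6.
q* = 515 − 9(47.6) = 86.6.

p* = 47.6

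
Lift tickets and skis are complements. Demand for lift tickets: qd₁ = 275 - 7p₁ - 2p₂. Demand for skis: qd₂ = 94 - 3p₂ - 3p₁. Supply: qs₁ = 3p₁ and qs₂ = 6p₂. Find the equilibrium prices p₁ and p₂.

p₁ = 2287/84, p₂ = 115/84

Market 1: 275 - 7p₁ - 2p₂ = 3p₁ → 10p₁ + 2p₂ = 275.
Market 2: 9p₂ + 3p₁ = 94.
Eliminating p₂: 9×(1) − 2×(2) gives 84p₁ = 2287, so p₁ = 2287/84.
Back-substitute into (2): p₂ = (94 − 3×2287/84) / 9 = 115/84.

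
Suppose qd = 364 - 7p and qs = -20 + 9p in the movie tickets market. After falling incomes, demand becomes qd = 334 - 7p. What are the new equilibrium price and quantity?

Original equilibrium: p* = 24, q* = 196.
New equilibrium: 334 - 7p = -20 + 9p, so 354 = 16p and p' = 22.125; q' = 334 − 7(22.125) = 179.125.

p' = 22.125, q' = 179.125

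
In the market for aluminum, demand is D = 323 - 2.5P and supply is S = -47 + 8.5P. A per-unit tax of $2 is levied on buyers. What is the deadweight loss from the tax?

Deadweight loss = 85/22

Pre-tax equilibrium: P* = 370/11, Q* = 2628/11.
Tax on buyers shifts demand to D = 323 − 2.5(P + 2) = 318 - 2.5P.
318 - 2.5P = -47 + 8.5P gives seller price Ps = 365/11; buyers pay Pb = 365/11 + 2 = 387/11.
New quantity: Q = 323 − 2.5(387/11) = 5171/22.
DWL = ½ × 2 × (2628/11 − 5171/22) = 85/22.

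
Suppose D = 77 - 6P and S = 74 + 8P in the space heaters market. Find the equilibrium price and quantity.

Set D = S: 77 - 6P = 74 + 8P.
3 = 14P, so P* = 3/14.
Q* = 77 − 6(3/14) = 530/7.

P* = 3/14, Q* = 530/7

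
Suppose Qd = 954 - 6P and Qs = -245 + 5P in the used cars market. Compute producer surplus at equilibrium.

Equilibrium: 954 - 6P = -245 + 5P gives P* = 109, Q* = 300.
Supply starts at P = 49 (where Qs = 0).
PS = ½(109 − 49)(300) = 9000.

Producer surplus = 9000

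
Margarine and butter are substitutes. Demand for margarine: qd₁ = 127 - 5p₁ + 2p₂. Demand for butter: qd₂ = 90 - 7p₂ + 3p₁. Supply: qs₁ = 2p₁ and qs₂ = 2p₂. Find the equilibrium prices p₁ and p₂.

p₁ = 441/19, p₂ = 337/19

Market 1: 127 - 5p₁ + 2p₂ = 2p₁ → 7p₁ - 2p₂ = 127.
Market 2: 9p₂ - 3p₁ = 90.
Eliminating p₂: 9×(1) + 2×(2) gives 57p₁ = 1323, so p₁ = 441/19.
Back-substitute into (2): p₂ = (90 + 3×441/19) / 9 = 337/19.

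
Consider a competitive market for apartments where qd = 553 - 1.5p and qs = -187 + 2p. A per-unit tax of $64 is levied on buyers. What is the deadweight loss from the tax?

Deadweight loss = 12288/7

Pre-tax equilibrium: p* = 1480/7, q* = 1651/7.
Tax on buyers shifts demand to qd = 553 − 1.5(p + 64) = 457 - 1.5p.
457 - 1.5p = -187 + 2p gives seller price ps = 184; buyers pay pb = 184 + 64 = 248.
New quantity: q = 553 − 1.5(248) = 181.
DWL = ½ × 64 × (1651/7 − 181) = 12288/7.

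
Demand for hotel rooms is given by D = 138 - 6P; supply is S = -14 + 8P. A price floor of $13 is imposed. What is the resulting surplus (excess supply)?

Surplus = 30

Equilibrium price would be P* = 76/7, so the floor at 13 binds.
At P = 13: D = 60, S = 90.
Surplus = 90 − 60 = 30.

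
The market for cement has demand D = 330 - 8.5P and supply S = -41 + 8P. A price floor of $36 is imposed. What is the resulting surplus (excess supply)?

Equilibrium price would be P* = 742/33, so the floor at 36 binds.
At P = 36: D = 24, S = 247.
Surplus = 247 − 24 = 223.

Surplus = 223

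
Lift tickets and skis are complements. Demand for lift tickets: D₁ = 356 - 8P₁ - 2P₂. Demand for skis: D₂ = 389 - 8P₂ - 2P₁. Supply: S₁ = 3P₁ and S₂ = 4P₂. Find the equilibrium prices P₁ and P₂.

Market 1: 356 - 8P₁ - 2P₂ = 3P₁ → 11P₁ + 2P₂ = 356.
Market 2: 12P₂ + 2P₁ = 389.
Eliminating P₂: 12×(1) − 2×(2) gives 128P₁ = 3494, so P₁ = 27.296875.
Back-substitute into (2): P₂ = (389 − 2×27.296875) / 12 = 27.8671875.

P₁ = 27.296875, P₂ = 27.8671875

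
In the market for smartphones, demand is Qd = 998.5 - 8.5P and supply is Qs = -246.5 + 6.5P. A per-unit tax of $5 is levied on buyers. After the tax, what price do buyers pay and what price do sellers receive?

Pre-tax equilibrium: P* = 83, Q* = 293.
Tax on buyers shifts demand to Qd = 998.5 − 8.5(P + 5) = 956 - 8.5P.
956 - 8.5P = -246.5 + 6.5P gives seller price Ps = 481/6; buyers pay Pb = 481/6 + 5 = 511/6.
New quantity: Q = 998.5 − 8.5(511/6) = 3295/12.

Buyers pay 511/6, sellers receive 481/6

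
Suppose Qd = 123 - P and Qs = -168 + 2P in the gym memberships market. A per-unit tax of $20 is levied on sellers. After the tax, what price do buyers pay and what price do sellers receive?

Buyers pay 331/3, sellers receive 271/3

Pre-tax equilibrium: P* = 97, Q* = 26.
Tax on sellers shifts supply to Qs = -168 + 2(P − 20) = -208 + 2P.
123 - P = -208 + 2P gives buyer price Pb = 331/3; sellers receive Ps = 331/3 − 20 = 271/3.
New quantity: Q = 123 − 1(331/3) = 38/3.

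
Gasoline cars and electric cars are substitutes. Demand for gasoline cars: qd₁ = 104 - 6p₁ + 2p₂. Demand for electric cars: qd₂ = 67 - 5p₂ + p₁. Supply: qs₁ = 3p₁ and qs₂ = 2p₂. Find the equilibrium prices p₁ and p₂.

Market 1: 104 - 6p₁ + 2p₂ = 3p₁ → 9p₁ - 2p₂ = 104.
Market 2: 7p₂ - p₁ = 67.
Eliminating p₂: 7×(1) + 2×(2) gives 61p₁ = 862, so p₁ = 862/61.
Back-substitute into (2): p₂ = (67 + 1×862/61) / 7 = 707/61.

p₁ = 862/61, p₂ = 707/61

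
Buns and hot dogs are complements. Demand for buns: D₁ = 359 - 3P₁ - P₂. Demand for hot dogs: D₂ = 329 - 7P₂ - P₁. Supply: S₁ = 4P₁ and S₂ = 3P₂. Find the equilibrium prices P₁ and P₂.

Market 1: 359 - 3P₁ - P₂ = 4P₁ → 7P₁ + P₂ = 359.
Market 2: 10P₂ + P₁ = 329.
Eliminating P₂: 10×(1) − 1×(2) gives 69P₁ = 3261, so P₁ = 1087/23.
Back-substitute into (2): P₂ = (329 − 1×1087/23) / 10 = 648/23.

P₁ = 1087/23, P₂ = 648/23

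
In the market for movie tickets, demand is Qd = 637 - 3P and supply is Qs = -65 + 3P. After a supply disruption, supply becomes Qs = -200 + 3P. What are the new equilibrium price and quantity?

Original equilibrium: P* = 117, Q* = 286.
New equilibrium: 637 - 3P = -200 + 3P, so 837 = 6P and P' = 139.5; Q' = 637 − 3(139.5) = 218.5.

P' = 139.5, Q' = 218.5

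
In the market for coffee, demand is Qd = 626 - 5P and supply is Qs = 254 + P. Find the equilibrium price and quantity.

P* = 62, Q* = 316

Set Qd = Qs: 626 - 5P = 254 + P.
372 = 6P, so P* = 62.
Q* = 626 − 5(62) = 316.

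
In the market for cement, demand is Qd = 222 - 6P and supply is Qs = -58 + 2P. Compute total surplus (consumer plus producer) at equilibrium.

Total surplus = 48

Equilibrium: 222 - 6P = -58 + 2P gives P* = 35, Q* = 12.
Demand choke price: P = 37; supply starts at P = 29.
CS = ½(37 − 35)(12) = 12; PS = ½(35 − 29)(12) = 36.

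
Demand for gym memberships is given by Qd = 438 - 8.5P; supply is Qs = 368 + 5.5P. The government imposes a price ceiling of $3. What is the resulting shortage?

Shortage = 28

Equilibrium price would be P* = 5, so the ceiling at 3 binds.
At P = 3: Qd = 438 − 8.5(3) = 412.5, Qs = 368 + 5.5(3) = 384.5.
Shortage = 412.5 − 384.5 = 28.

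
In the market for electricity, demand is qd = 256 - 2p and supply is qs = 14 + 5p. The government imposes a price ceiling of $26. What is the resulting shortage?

Equilibrium price would be p* = 242/7, so the ceiling at 26 binds.
At p = 26: qd = 256 − 2(26) = 204, qs = 14 + 5(26) = 144.
Shortage = 204 − 144 = 60.

Shortage = 60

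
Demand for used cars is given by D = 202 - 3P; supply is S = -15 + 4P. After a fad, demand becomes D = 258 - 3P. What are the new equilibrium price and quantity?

Original equilibrium: P* = 31, Q* = 109.
New equilibrium: 258 - 3P = -15 + 4P, so 273 = 7P and P' = 39; Q' = 258 − 3(39) = 141.

P' = 39, Q' = 141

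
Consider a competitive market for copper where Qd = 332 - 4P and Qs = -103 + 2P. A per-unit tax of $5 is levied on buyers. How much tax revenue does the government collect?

Pre-tax equilibrium: P* = 72.5, Q* = 42.
Tax on buyers shifts demand to Qd = 332 − 4(P + 5) = 312 - 4P.
312 - 4P = -103 + 2P gives seller price Ps = 415/6; buyers pay Pb = 415/6 + 5 = 445/6.
New quantity: Q = 332 − 4(445/6) = 106/3.
Revenue = 5 × 106/3 = 530/3.

Tax revenue = 530/3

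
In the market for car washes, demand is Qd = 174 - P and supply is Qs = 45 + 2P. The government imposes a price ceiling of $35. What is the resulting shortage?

Shortage = 24

Equilibrium price would be P* = 43, so the ceiling at 35 binds.
At P = 35: Qd = 174 − 1(35) = 139, Qs = 45 + 2(35) = 115.
Shortage = 139 − 115 = 24.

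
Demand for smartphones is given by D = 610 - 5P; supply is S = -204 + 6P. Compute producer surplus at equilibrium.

Equilibrium: 610 - 5P = -204 + 6P gives P* = 74, Q* = 240.
Supply starts at P = 34 (where S = 0).
PS = ½(74 − 34)(240) = 4800.

Producer surplus = 4800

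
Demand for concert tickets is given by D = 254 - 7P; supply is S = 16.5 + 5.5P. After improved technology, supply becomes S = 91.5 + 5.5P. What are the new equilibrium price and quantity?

Original equilibrium: P* = 19, Q* = 121.
New equilibrium: 254 - 7P = 91.5 + 5.5P, so 162.5 = 12.5P and P' = 13; Q' = 254 − 7(13) = 163.

P' = 13, Q' = 163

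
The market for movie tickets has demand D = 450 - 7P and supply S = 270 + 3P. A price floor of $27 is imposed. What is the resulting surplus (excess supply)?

Surplus = 90

Equilibrium price would be P* = 18, so the floor at 27 binds.
At P = 27: D = 261, S = 351.
Surplus = 351 − 261 = 90.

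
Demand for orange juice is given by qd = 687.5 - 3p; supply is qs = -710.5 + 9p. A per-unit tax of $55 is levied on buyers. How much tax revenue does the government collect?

Tax revenue = 11783.75

Pre-tax equilibrium: p* = 116.5, q* = 338.
Tax on buyers shifts demand to qd = 687.5 − 3(p + 55) = 522.5 - 3p.
522.5 - 3p = -710.5 + 9p gives seller price ps = 102.75; buyers pay pb = 102.75 + 55 = 157.75.
New quantity: q = 687.5 − 3(157.75) = 214.25.
Revenue = 55 × 214.25 = 11783.75.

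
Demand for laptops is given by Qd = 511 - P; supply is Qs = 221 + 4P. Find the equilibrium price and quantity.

P* = 58, Q* = 453

Set Qd = Qs: 511 - P = 221 + 4P.
290 = 5P, so P* = 58.
Q* = 511 − 1(58) = 453.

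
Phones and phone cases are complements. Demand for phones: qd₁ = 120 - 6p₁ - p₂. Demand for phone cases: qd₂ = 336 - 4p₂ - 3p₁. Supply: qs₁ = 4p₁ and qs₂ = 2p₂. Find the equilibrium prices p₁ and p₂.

Market 1: 120 - 6p₁ - p₂ = 4p₁ → 10p₁ + p₂ = 120.
Market 2: 6p₂ + 3p₁ = 336.
Eliminating p₂: 6×(1) − 1×(2) gives 57p₁ = 384, so p₁ = 128/19.
Back-substitute into (2): p₂ = (336 − 3×128/19) / 6 = 1000/19.

p₁ = 128/19, p₂ = 1000/19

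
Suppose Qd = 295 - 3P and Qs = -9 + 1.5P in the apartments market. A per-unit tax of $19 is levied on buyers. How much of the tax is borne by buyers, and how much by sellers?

Pre-tax equilibrium: P* = 608/9, Q* = 277/3.
Tax on buyers shifts demand to Qd = 295 − 3(P + 19) = 238 - 3P.
238 - 3P = -9 + 1.5P gives seller price Ps = 494/9; buyers pay Pb = 494/9 + 19 = 665/9.
New quantity: Q = 295 − 3(665/9) = 220/3.
Buyer burden = 665/9 − 608/9 = 19/3; seller burden = 608/9 − 494/9 = 38/3.

Buyers bear 19/3, sellers bear 38/3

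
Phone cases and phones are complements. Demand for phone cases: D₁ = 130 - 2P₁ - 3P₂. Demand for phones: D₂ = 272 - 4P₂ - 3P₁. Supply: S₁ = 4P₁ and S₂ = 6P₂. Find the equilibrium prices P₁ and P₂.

P₁ = 484/51, P₂ = 414/17

Market 1: 130 - 2P₁ - 3P₂ = 4P₁ → 6P₁ + 3P₂ = 130.
Market 2: 10P₂ + 3P₁ = 272.
Eliminating P₂: 10×(1) − 3×(2) gives 51P₁ = 484, so P₁ = 484/51.
Back-substitute into (2): P₂ = (272 − 3×484/51) / 10 = 414/17.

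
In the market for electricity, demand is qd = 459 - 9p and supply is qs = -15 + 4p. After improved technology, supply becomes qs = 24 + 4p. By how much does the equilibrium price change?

Δp = -3

Original equilibrium: p* = 474/13, q* = 1701/13.
New equilibrium: 459 - 9p = 24 + 4p, so 435 = 13p and p' = 435/13; q' = 459 − 9(435/13) = 2052/13.
Change in price: 435/13 − 474/13 = -3.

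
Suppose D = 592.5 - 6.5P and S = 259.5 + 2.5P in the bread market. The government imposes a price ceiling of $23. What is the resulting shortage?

Shortage = 126

Equilibrium price would be P* = 37, so the ceiling at 23 binds.
At P = 23: D = 592.5 − 6.5(23) = 443, S = 259.5 + 2.5(23) = 317.
Shortage = 443 − 317 = 126.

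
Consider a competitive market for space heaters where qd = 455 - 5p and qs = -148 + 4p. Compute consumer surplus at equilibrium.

Equilibrium: 455 - 5p = -148 + 4p gives p* = 67, q* = 120.
Demand choke price (qd = 0): p = 91.
CS = ½(91 − 67)(120) = 1440.

Consumer surplus = 1440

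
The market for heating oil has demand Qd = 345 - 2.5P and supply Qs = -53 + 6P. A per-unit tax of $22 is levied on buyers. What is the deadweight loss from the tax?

Deadweight loss = 7260/17

Pre-tax equilibrium: P* = 796/17, Q* = 3875/17.
Tax on buyers shifts demand to Qd = 345 − 2.5(P + 22) = 290 - 2.5P.
290 - 2.5P = -53 + 6P gives seller price Ps = 686/17; buyers pay Pb = 686/17 + 22 = 1060/17.
New quantity: Q = 345 − 2.5(1060/17) = 3215/17.
DWL = ½ × 22 × (3875/17 − 3215/17) = 7260/17.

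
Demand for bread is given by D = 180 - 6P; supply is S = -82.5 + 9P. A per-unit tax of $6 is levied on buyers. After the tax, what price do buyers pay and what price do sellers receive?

Pre-tax equilibrium: P* = 17.5, Q* = 75.
Tax on buyers shifts demand to D = 180 − 6(P + 6) = 144 - 6P.
144 - 6P = -82.5 + 9P gives seller price Ps = 15.1; buyers pay Pb = 15.1 + 6 = 21.1.
New quantity: Q = 180 − 6(21.1) = 53.4.

Buyers pay $21.1, sellers receive $15.1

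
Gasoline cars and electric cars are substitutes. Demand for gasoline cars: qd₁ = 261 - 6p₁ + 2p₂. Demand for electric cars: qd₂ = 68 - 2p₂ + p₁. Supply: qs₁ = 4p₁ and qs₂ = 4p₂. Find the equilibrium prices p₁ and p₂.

Market 1: 261 - 6p₁ + 2p₂ = 4p₁ → 10p₁ - 2p₂ = 261.
Market 2: 6p₂ - p₁ = 68.
Eliminating p₂: 6×(1) + 2×(2) gives 58p₁ = 1702, so p₁ = 851/29.
Back-substitute into (2): p₂ = (68 + 1×851/29) / 6 = 941/58.

p₁ = 851/29, p₂ = 941/58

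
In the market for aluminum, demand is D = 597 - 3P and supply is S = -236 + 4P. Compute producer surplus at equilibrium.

Producer surplus = 7200

Equilibrium: 597 - 3P = -236 + 4P gives P* = 119, Q* = 240.
Supply starts at P = 59 (where S = 0).
PS = ½(119 − 59)(240) = 7200.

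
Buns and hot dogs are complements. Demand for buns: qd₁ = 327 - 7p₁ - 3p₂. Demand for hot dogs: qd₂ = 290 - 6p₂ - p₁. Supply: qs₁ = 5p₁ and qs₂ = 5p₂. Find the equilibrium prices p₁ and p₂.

p₁ = 909/43, p₂ = 1051/43

Market 1: 327 - 7p₁ - 3p₂ = 5p₁ → 12p₁ + 3p₂ = 327.
Market 2: 11p₂ + p₁ = 290.
Eliminating p₂: 11×(1) − 3×(2) gives 129p₁ = 2727, so p₁ = 909/43.
Back-substitute into (2): p₂ = (290 − 1×909/43) / 11 = 1051/43.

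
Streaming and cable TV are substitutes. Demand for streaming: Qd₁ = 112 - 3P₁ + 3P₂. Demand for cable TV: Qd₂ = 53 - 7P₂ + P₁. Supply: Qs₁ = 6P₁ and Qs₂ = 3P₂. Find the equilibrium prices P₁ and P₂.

P₁ = 1279/87, P₂ = 589/87

Market 1: 112 - 3P₁ + 3P₂ = 6P₁ → 9P₁ - 3P₂ = 112.
Market 2: 10P₂ - P₁ = 53.
Eliminating P₂: 10×(1) + 3×(2) gives 87P₁ = 1279, so P₁ = 1279/87.
Back-substitute into (2): P₂ = (53 + 1×1279/87) / 10 = 589/87.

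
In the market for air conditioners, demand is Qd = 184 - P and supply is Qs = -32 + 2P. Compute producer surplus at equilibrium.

Producer surplus = 3136

Equilibrium: 184 - P = -32 + 2P gives P* = 72, Q* = 112.
Supply starts at P = 16 (where Qs = 0).
PS = ½(72 − 16)(112) = 3136.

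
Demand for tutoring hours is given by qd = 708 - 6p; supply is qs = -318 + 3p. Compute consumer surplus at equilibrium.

Consumer surplus = 48

Equilibrium: 708 - 6p = -318 + 3p gives p* = 114, q* = 24.
Demand choke price (qd = 0): p = 118.
CS = ½(118 − 114)(24) = 48.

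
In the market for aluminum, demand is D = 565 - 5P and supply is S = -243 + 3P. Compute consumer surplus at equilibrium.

Equilibrium: 565 - 5P = -243 + 3P gives P* = 101, Q* = 60.
Demand choke price (D = 0): P = 113.
CS = ½(113 − 101)(60) = 360.

Consumer surplus = 360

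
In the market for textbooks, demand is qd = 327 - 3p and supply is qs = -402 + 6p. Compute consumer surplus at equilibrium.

Equilibrium: 327 - 3p = -402 + 6p gives p* = 81, q* = 84.
Demand choke price (qd = 0): p = 109.
CS = ½(109 − 81)(84) = 1176.

Consumer surplus = 1176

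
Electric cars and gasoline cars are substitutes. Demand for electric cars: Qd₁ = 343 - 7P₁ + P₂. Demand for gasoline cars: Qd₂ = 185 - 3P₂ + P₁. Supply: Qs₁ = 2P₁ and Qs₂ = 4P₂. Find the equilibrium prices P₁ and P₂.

P₁ = 1293/31, P₂ = 1004/31

Market 1: 343 - 7P₁ + P₂ = 2P₁ → 9P₁ - P₂ = 343.
Market 2: 7P₂ - P₁ = 185.
Eliminating P₂: 7×(1) + 1×(2) gives 62P₁ = 2586, so P₁ = 1293/31.
Back-substitute into (2): P₂ = (185 + 1×1293/31) / 7 = 1004/31.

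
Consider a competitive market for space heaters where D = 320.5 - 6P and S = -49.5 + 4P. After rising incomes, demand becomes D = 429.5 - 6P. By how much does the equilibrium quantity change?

Original equilibrium: P* = 37, Q* = 98.5.
New equilibrium: 429.5 - 6P = -49.5 + 4P, so 479 = 10P and P' = 47.9; Q' = 429.5 − 6(47.9) = 142.1.
Change in quantity: 142.1 − 98.5 = 43.6.

ΔQ = 43.6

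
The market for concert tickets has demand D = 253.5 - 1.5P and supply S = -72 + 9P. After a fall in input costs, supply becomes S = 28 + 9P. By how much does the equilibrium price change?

ΔP = -200/21

Original equilibrium: P* = 31, Q* = 207.
New equilibrium: 253.5 - 1.5P = 28 + 9P, so 225.5 = 10.5P and P' = 451/21; Q' = 253.5 − 1.5(451/21) = 1549/7.
Change in price: 451/21 − 31 = -200/21.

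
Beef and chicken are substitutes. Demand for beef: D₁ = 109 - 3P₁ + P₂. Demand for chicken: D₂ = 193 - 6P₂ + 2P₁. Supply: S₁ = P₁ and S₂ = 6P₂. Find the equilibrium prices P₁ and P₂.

Market 1: 109 - 3P₁ + P₂ = P₁ → 4P₁ - P₂ = 109.
Market 2: 12P₂ - 2P₁ = 193.
Eliminating P₂: 12×(1) + 1×(2) gives 46P₁ = 1501, so P₁ = 1501/46.
Back-substitute into (2): P₂ = (193 + 2×1501/46) / 12 = 495/23.

P₁ = 1501/46, P₂ = 495/23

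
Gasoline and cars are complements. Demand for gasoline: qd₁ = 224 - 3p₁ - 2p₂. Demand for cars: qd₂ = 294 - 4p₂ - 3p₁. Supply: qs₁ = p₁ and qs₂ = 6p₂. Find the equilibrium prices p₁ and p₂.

p₁ = 826/17, p₂ = 252/17

Market 1: 224 - 3p₁ - 2p₂ = p₁ → 4p₁ + 2p₂ = 224.
Market 2: 10p₂ + 3p₁ = 294.
Eliminating p₂: 10×(1) − 2×(2) gives 34p₁ = 1652, so p₁ = 826/17.
Back-substitute into (2): p₂ = (294 − 3×826/17) / 10 = 252/17.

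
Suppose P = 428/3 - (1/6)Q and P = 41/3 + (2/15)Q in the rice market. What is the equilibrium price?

P* = 71

Set the two price expressions equal: 428/3 - (1/6)Q = 41/3 + (2/15)Q.
129 = 0.3Q, so Q* = 430.
P* = 428/3 − (1/6)(430) = 71.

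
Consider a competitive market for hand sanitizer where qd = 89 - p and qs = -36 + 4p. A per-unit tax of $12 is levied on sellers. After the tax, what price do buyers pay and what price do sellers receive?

Buyers pay $34.6, sellers receive $22.6

Pre-tax equilibrium: p* = 25, q* = 64.
Tax on sellers shifts supply to qs = -36 + 4(p − 12) = -84 + 4p.
89 - p = -84 + 4p gives buyer price pb = 34.6; sellers receive ps = 34.6 − 12 = 22.6.
New quantity: q = 89 − 1(34.6) = 54.4.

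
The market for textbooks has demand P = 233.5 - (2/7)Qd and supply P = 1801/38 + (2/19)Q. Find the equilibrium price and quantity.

P* = 97.5, Q* = 476

Set the two price expressions equal: 233.5 - (2/7)Q = 1801/38 + (2/19)Q.
3536/19 = (52/133)Q, so Q* = 476.
P* = 233.5 − (2/7)(476) = 97.5.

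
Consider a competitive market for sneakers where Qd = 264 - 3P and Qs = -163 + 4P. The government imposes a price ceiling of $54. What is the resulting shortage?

Equilibrium price would be P* = 61, so the ceiling at 54 binds.
At P = 54: Qd = 264 − 3(54) = 102, Qs = -163 + 4(54) = 53.
Shortage = 102 − 53 = 49.

Shortage = 49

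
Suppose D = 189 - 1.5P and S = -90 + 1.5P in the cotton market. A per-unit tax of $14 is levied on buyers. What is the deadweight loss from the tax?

Pre-tax equilibrium: P* = 93, Q* = 49.5.
Tax on buyers shifts demand to D = 189 − 1.5(P + 14) = 168 - 1.5P.
168 - 1.5P = -90 + 1.5P gives seller price Ps = 86; buyers pay Pb = 86 + 14 = 100.
New quantity: Q = 189 − 1.5(100) = 39.
DWL = ½ × 14 × (49.5 − 39) = 73.5.

Deadweight loss = 73.5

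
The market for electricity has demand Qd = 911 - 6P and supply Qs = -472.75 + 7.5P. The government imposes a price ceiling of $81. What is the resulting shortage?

Equilibrium price would be P* = 102.5, so the ceiling at 81 binds.
At P = 81: Qd = 911 − 6(81) = 425, Qs = -472.75 + 7.5(81) = 134.75.
Shortage = 425 − 134.75 = 290.25.

Shortage = 290.25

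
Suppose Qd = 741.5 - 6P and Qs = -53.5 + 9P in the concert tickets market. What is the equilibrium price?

Set Qd = Qs: 741.5 - 6P = -53.5 + 9P.
795 = 15P, so P* = 53.
Q* = 741.5 − 6(53) = 423.5.

P* = 53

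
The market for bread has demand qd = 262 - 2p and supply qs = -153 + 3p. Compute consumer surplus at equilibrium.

Equilibrium: 262 - 2p = -153 + 3p gives p* = 83, q* = 96.
Demand choke price (qd = 0): p = 131.
CS = ½(131 − 83)(96) = 2304.

Consumer surplus = 2304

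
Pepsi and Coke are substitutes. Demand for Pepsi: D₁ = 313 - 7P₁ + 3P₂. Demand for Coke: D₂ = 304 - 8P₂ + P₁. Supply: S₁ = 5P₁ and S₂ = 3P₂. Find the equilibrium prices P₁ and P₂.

Market 1: 313 - 7P₁ + 3P₂ = 5P₁ → 12P₁ - 3P₂ = 313.
Market 2: 11P₂ - P₁ = 304.
Eliminating P₂: 11×(1) + 3×(2) gives 129P₁ = 4355, so P₁ = 4355/129.
Back-substitute into (2): P₂ = (304 + 1×4355/129) / 11 = 3961/129.

P₁ = 4355/129, P₂ = 3961/129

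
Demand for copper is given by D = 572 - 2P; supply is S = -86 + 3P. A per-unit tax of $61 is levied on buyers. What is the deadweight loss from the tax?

Deadweight loss = 2232.6

Pre-tax equilibrium: P* = 131.6, Q* = 308.8.
Tax on buyers shifts demand to D = 572 − 2(P + 61) = 450 - 2P.
450 - 2P = -86 + 3P gives seller price Ps = 107.2; buyers pay Pb = 107.2 + 61 = 168.2.
New quantity: Q = 572 − 2(168.2) = 235.6.
DWL = ½ × 61 × (308.8 − 235.6) = 2232.6.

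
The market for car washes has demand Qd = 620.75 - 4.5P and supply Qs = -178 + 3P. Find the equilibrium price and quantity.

Set Qd = Qs: 620.75 - 4.5P = -178 + 3P.
798.75 = 7.5P, so P* = 106.5.
Q* = 620.75 − 4.5(106.5) = 141.5.

P* = 106.5, Q* = 141.5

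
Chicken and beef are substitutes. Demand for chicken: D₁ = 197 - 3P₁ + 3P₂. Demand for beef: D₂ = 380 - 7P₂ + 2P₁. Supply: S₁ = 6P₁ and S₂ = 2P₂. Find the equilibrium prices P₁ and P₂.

Market 1: 197 - 3P₁ + 3P₂ = 6P₁ → 9P₁ - 3P₂ = 197.
Market 2: 9P₂ - 2P₁ = 380.
Eliminating P₂: 9×(1) + 3×(2) gives 75P₁ = 2913, so P₁ = 38.84.
Back-substitute into (2): P₂ = (380 + 2×38.84) / 9 = 3814/75.

P₁ = 38.84, P₂ = 3814/75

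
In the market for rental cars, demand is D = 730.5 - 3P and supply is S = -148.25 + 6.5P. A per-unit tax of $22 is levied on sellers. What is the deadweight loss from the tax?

Deadweight loss = 9438/19

Pre-tax equilibrium: P* = 92.5, Q* = 453.
Tax on sellers shifts supply to S = -148.25 + 6.5(P − 22) = -291.25 + 6.5P.
730.5 - 3P = -291.25 + 6.5P gives buyer price Pb = 4087/38; sellers receive Ps = 4087/38 − 22 = 3251/38.
New quantity: Q = 730.5 − 3(4087/38) = 7749/19.
DWL = ½ × 22 × (453 − 7749/19) = 9438/19.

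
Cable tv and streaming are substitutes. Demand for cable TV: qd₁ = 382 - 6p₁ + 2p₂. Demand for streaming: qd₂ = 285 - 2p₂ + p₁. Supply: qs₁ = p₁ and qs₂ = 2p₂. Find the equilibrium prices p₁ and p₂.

p₁ = 1049/13, p₂ = 2377/26

Market 1: 382 - 6p₁ + 2p₂ = p₁ → 7p₁ - 2p₂ = 382.
Market 2: 4p₂ - p₁ = 285.
Eliminating p₂: 4×(1) + 2×(2) gives 26p₁ = 2098, so p₁ = 1049/13.
Back-substitute into (2): p₂ = (285 + 1×1049/13) / 4 = 2377/26.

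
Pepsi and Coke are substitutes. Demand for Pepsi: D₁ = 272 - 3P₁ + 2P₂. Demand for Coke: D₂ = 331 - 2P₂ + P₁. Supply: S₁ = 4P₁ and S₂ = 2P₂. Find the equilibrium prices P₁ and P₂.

Market 1: 272 - 3P₁ + 2P₂ = 4P₁ → 7P₁ - 2P₂ = 272.
Market 2: 4P₂ - P₁ = 331.
Eliminating P₂: 4×(1) + 2×(2) gives 26P₁ = 1750, so P₁ = 875/13.
Back-substitute into (2): P₂ = (331 + 1×875/13) / 4 = 2589/26.

P₁ = 875/13, P₂ = 2589/26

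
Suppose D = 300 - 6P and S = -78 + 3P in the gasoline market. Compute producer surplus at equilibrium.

Producer surplus = 384

Equilibrium: 300 - 6P = -78 + 3P gives P* = 42, Q* = 48.
Supply starts at P = 26 (where S = 0).
PS = ½(42 − 26)(48) = 384.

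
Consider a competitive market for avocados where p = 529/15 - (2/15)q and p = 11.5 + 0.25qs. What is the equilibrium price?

Set the two price expressions equal: 529/15 - (2/15)q = 11.5 + 0.25q.
713/30 = (23/60)q, so q* = 62.
p* = 529/15 − (2/15)(62) = 27.

p* = 27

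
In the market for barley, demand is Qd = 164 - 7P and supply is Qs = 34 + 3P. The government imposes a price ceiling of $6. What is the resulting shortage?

Shortage = 70

Equilibrium price would be P* = 13, so the ceiling at 6 binds.
At P = 6: Qd = 164 − 7(6) = 122, Qs = 34 + 3(6) = 52.
Shortage = 122 − 52 = 70.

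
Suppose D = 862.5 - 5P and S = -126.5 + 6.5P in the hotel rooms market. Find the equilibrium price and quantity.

Set D = S: 862.5 - 5P = -126.5 + 6.5P.
989 = 11.5P, so P* = 86.
Q* = 862.5 − 5(86) = 432.5.

P* = 86, Q* = 432.5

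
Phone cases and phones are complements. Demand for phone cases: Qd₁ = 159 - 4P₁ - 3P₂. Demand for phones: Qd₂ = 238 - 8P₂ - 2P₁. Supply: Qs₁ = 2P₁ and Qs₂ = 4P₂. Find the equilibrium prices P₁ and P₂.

P₁ = 199/11, P₂ = 185/11

Market 1: 159 - 4P₁ - 3P₂ = 2P₁ → 6P₁ + 3P₂ = 159.
Market 2: 12P₂ + 2P₁ = 238.
Eliminating P₂: 12×(1) − 3×(2) gives 66P₁ = 1194, so P₁ = 199/11.
Back-substitute into (2): P₂ = (238 − 2×199/11) / 12 = 185/11.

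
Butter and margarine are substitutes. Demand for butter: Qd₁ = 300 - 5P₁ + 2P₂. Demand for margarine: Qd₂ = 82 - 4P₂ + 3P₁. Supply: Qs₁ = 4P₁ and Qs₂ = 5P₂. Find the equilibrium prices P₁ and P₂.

P₁ = 2864/75, P₂ = 21.84

Market 1: 300 - 5P₁ + 2P₂ = 4P₁ → 9P₁ - 2P₂ = 300.
Market 2: 9P₂ - 3P₁ = 82.
Eliminating P₂: 9×(1) + 2×(2) gives 75P₁ = 2864, so P₁ = 2864/75.
Back-substitute into (2): P₂ = (82 + 3×2864/75) / 9 = 21.84.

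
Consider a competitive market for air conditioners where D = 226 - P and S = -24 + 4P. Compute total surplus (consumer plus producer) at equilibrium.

Total surplus = 19360

Equilibrium: 226 - P = -24 + 4P gives P* = 50, Q* = 176.
Demand choke price: P = 226; supply starts at P = 6.
CS = ½(226 − 50)(176) = 15488; PS = ½(50 − 6)(176) = 3872.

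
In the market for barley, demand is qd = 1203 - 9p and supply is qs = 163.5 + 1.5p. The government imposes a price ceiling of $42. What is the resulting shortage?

Shortage = 598.5

Equilibrium price would be p* = 99, so the ceiling at 42 binds.
At p = 42: qd = 1203 − 9(42) = 825, qs = 163.5 + 1.5(42) = 226.5.
Shortage = 825 − 226.5 = 598.5.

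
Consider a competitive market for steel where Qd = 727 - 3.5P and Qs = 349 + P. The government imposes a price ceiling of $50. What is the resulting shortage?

Equilibrium price would be P* = 84, so the ceiling at 50 binds.
At P = 50: Qd = 727 − 3.5(50) = 552, Qs = 349 + 1(50) = 399.
Shortage = 552 − 399 = 153.

Shortage = 153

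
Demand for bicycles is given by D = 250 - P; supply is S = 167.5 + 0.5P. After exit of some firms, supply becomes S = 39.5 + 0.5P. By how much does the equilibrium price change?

Original equilibrium: P* = 55, Q* = 195.
New equilibrium: 250 - P = 39.5 + 0.5P, so 210.5 = 1.5P and P' = 421/3; Q' = 250 − 1(421/3) = 329/3.
Change in price: 421/3 − 55 = 256/3.

ΔP = 256/3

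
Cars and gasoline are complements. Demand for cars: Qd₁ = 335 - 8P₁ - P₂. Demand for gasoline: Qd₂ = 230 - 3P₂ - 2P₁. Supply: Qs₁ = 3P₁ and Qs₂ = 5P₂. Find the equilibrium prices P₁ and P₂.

P₁ = 1225/43, P₂ = 930/43

Market 1: 335 - 8P₁ - P₂ = 3P₁ → 11P₁ + P₂ = 335.
Market 2: 8P₂ + 2P₁ = 230.
Eliminating P₂: 8×(1) − 1×(2) gives 86P₁ = 2450, so P₁ = 1225/43.
Back-substitute into (2): P₂ = (230 − 2×1225/43) / 8 = 930/43.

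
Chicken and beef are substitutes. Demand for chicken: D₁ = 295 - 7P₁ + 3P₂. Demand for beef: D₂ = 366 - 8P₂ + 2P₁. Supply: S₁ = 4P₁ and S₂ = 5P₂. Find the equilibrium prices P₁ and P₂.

P₁ = 4933/137, P₂ = 4616/137

Market 1: 295 - 7P₁ + 3P₂ = 4P₁ → 11P₁ - 3P₂ = 295.
Market 2: 13P₂ - 2P₁ = 366.
Eliminating P₂: 13×(1) + 3×(2) gives 137P₁ = 4933, so P₁ = 4933/137.
Back-substitute into (2): P₂ = (366 + 2×4933/137) / 13 = 4616/137.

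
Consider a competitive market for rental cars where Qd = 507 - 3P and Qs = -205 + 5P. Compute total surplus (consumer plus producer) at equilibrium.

Total surplus = 15360

Equilibrium: 507 - 3P = -205 + 5P gives P* = 89, Q* = 240.
Demand choke price: P = 169; supply starts at P = 41.
CS = ½(169 − 89)(240) = 9600; PS = ½(89 − 41)(240) = 5760.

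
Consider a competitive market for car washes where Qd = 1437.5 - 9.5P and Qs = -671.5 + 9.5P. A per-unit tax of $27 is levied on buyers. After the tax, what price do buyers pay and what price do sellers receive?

Buyers pay $124.5, sellers receive $97.5

Pre-tax equilibrium: P* = 111, Q* = 383.
Tax on buyers shifts demand to Qd = 1437.5 − 9.5(P + 27) = 1181 - 9.5P.
1181 - 9.5P = -671.5 + 9.5P gives seller price Ps = 97.5; buyers pay Pb = 97.5 + 27 = 124.5.
New quantity: Q = 1437.5 − 9.5(124.5) = 254.75.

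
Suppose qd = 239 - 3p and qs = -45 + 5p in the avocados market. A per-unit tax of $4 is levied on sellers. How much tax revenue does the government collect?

Tax revenue = 500

Pre-tax equilibrium: p* = 35.5, q* = 132.5.
Tax on sellers shifts supply to qs = -45 + 5(p − 4) = -65 + 5p.
239 - 3p = -65 + 5p gives buyer price pb = 38; sellers receive ps = 38 − 4 = 34.
New quantity: q = 239 − 3(38) = 125.
Revenue = 4 × 125 = 500.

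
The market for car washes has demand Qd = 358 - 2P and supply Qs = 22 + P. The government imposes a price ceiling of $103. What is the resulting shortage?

Shortage = 27

Equilibrium price would be P* = 112, so the ceiling at 103 binds.
At P = 103: Qd = 358 − 2(103) = 152, Qs = 22 + 1(103) = 125.
Shortage = 152 − 125 = 27.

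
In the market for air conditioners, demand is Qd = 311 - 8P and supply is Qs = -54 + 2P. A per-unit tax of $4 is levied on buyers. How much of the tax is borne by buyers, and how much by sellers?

Pre-tax equilibrium: P* = 36.5, Q* = 19.
Tax on buyers shifts demand to Qd = 311 − 8(P + 4) = 279 - 8P.
279 - 8P = -54 + 2P gives seller price Ps = 33.3; buyers pay Pb = 33.3 + 4 = 37.3.
New quantity: Q = 311 − 8(37.3) = 12.6.
Buyer burden = 37.3 − 36.5 = 0.8; seller burden = 36.5 − 33.3 = 3.2.

Buyers bear $0.8, sellers bear $3.2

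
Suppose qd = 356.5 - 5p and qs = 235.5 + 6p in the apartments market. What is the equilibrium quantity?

q* = 301.5

Set qd = qs: 356.5 - 5p = 235.5 + 6p.
121 = 11p, so p* = 11.
q* = 356.5 − 5(11) = 301.5.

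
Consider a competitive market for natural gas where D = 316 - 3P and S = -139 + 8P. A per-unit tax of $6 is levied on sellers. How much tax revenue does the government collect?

Tax revenue = 11802/11

Pre-tax equilibrium: P* = 455/11, Q* = 2111/11.
Tax on sellers shifts supply to S = -139 + 8(P − 6) = -187 + 8P.
316 - 3P = -187 + 8P gives buyer price Pb = 503/11; sellers receive Ps = 503/11 − 6 = 437/11.
New quantity: Q = 316 − 3(503/11) = 1967/11.
Revenue = 6 × 1967/11 = 11802/11.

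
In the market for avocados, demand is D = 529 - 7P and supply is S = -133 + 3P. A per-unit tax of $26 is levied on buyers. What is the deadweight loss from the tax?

Pre-tax equilibrium: P* = 66.2, Q* = 65.6.
Tax on buyers shifts demand to D = 529 − 7(P + 26) = 347 - 7P.
347 - 7P = -133 + 3P gives seller price Ps = 48; buyers pay Pb = 48 + 26 = 74.
New quantity: Q = 529 − 7(74) = 11.
DWL = ½ × 26 × (65.6 − 11) = 709.8.

Deadweight loss = 709.8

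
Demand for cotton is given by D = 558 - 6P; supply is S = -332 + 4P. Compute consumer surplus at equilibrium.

Equilibrium: 558 - 6P = -332 + 4P gives P* = 89, Q* = 24.
Demand choke price (D = 0): P = 93.
CS = ½(93 − 89)(24) = 48.

Consumer surplus = 48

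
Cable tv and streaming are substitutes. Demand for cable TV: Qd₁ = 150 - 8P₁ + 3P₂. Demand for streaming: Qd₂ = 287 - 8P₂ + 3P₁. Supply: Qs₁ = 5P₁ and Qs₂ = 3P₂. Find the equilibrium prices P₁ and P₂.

Market 1: 150 - 8P₁ + 3P₂ = 5P₁ → 13P₁ - 3P₂ = 150.
Market 2: 11P₂ - 3P₁ = 287.
Eliminating P₂: 11×(1) + 3×(2) gives 134P₁ = 2511, so P₁ = 2511/134.
Back-substitute into (2): P₂ = (287 + 3×2511/134) / 11 = 4181/134.

P₁ = 2511/134, P₂ = 4181/134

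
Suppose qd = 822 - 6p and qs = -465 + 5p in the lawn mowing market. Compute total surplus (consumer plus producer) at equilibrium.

Equilibrium: 822 - 6p = -465 + 5p gives p* = 117, q* = 120.
Demand choke price: p = 137; supply starts at p = 93.
CS = ½(137 − 117)(120) = 1200; PS = ½(117 − 93)(120) = 1440.

Total surplus = 2640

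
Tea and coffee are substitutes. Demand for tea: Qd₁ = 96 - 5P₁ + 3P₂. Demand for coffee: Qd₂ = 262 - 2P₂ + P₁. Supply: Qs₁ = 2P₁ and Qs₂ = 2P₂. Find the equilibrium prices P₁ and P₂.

Market 1: 96 - 5P₁ + 3P₂ = 2P₁ → 7P₁ - 3P₂ = 96.
Market 2: 4P₂ - P₁ = 262.
Eliminating P₂: 4×(1) + 3×(2) gives 25P₁ = 1170, so P₁ = 46.8.
Back-substitute into (2): P₂ = (262 + 1×46.8) / 4 = 77.2.

P₁ = 46.8, P₂ = 77.2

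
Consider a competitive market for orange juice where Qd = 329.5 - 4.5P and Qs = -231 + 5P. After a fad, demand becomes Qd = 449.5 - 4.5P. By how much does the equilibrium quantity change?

Original equilibrium: P* = 59, Q* = 64.
New equilibrium: 449.5 - 4.5P = -231 + 5P, so 680.5 = 9.5P and P' = 1361/19; Q' = 449.5 − 4.5(1361/19) = 2416/19.
Change in quantity: 2416/19 − 64 = 1200/19.

ΔQ = 1200/19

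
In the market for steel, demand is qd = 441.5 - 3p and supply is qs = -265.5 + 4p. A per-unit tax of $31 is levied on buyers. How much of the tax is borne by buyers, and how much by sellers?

Buyers bear 124/7, sellers bear 93/7

Pre-tax equilibrium: p* = 101, q* = 138.5.
Tax on buyers shifts demand to qd = 441.5 − 3(p + 31) = 348.5 - 3p.
348.5 - 3p = -265.5 + 4p gives seller price ps = 614/7; buyers pay pb = 614/7 + 31 = 831/7.
New quantity: q = 441.5 − 3(831/7) = 1195/14.
Buyer burden = 831/7 − 101 = 124/7; seller burden = 101 − 614/7 = 93/7.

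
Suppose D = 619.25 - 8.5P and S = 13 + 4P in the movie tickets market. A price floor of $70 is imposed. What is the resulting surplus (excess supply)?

Equilibrium price would be P* = 48.5, so the floor at 70 binds.
At P = 70: D = 24.25, S = 293.
Surplus = 293 − 24.25 = 268.75.

Surplus = 268.75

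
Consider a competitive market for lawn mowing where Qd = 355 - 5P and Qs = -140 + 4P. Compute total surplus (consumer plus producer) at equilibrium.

Total surplus = 1440

Equilibrium: 355 - 5P = -140 + 4P gives P* = 55, Q* = 80.
Demand choke price: P = 71; supply starts at P = 35.
CS = ½(71 − 55)(80) = 640; PS = ½(55 − 35)(80) = 800.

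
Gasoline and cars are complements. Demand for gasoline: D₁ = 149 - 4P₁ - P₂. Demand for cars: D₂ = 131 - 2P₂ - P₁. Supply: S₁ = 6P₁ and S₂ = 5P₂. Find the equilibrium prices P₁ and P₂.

Market 1: 149 - 4P₁ - P₂ = 6P₁ → 10P₁ + P₂ = 149.
Market 2: 7P₂ + P₁ = 131.
Eliminating P₂: 7×(1) − 1×(2) gives 69P₁ = 912, so P₁ = 304/23.
Back-substitute into (2): P₂ = (131 − 1×304/23) / 7 = 387/23.

P₁ = 304/23, P₂ = 387/23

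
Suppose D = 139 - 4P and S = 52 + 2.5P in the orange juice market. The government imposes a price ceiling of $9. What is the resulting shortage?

Equilibrium price would be P* = 174/13, so the ceiling at 9 binds.
At P = 9: D = 139 − 4(9) = 103, S = 52 + 2.5(9) = 74.5.
Shortage = 103 − 74.5 = 28.5.

Shortage = 28.5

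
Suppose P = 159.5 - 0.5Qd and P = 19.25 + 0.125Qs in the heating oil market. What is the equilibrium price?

Set the two price expressions equal: 159.5 - 0.5Q = 19.25 + 0.125Q.
140.25 = 0.625Q, so Q* = 224.4.
P* = 159.5 − (0.5)(224.4) = 47.3.

P* = 47.3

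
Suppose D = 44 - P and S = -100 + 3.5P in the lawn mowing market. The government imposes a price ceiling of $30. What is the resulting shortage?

Shortage = 9

Equilibrium price would be P* = 32, so the ceiling at 30 binds.
At P = 30: D = 44 − 1(30) = 14, S = -100 + 3.5(30) = 5.
Shortage = 14 − 5 = 9.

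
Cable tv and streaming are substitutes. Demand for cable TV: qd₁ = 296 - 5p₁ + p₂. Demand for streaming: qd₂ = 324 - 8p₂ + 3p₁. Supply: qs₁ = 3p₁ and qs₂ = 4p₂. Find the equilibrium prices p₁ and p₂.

p₁ = 1292/31, p₂ = 1160/31

Market 1: 296 - 5p₁ + p₂ = 3p₁ → 8p₁ - p₂ = 296.
Market 2: 12p₂ - 3p₁ = 324.
Eliminating p₂: 12×(1) + 1×(2) gives 93p₁ = 3876, so p₁ = 1292/31.
Back-substitute into (2): p₂ = (324 + 3×1292/31) / 12 = 1160/31.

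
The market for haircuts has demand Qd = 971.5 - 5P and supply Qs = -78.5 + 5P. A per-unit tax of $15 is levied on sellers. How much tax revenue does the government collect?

Pre-tax equilibrium: P* = 105, Q* = 446.5.
Tax on sellers shifts supply to Qs = -78.5 + 5(P − 15) = -153.5 + 5P.
971.5 - 5P = -153.5 + 5P gives buyer price Pb = 112.5; sellers receive Ps = 112.5 − 15 = 97.5.
New quantity: Q = 971.5 − 5(112.5) = 409.
Revenue = 15 × 409 = 6135.

Tax revenue = 6135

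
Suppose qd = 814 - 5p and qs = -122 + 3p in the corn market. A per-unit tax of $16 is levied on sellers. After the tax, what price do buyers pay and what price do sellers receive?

Buyers pay $123, sellers receive $107

Pre-tax equilibrium: p* = 117, q* = 229.
Tax on sellers shifts supply to qs = -122 + 3(p − 16) = -170 + 3p.
814 - 5p = -170 + 3p gives buyer price pb = 123; sellers receive ps = 123 − 16 = 107.
New quantity: q = 814 − 5(123) = 199.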